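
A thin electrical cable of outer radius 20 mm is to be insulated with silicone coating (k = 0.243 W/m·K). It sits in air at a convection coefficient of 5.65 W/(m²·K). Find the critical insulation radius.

For a cylinder r_cr = k/h = 0.243/5.65
r_cr = 43 mm; since the bare radius (20 mm) is below r_cr, adding a thin layer of insulation will *increase* heat loss.

r_cr ≈ 43 mm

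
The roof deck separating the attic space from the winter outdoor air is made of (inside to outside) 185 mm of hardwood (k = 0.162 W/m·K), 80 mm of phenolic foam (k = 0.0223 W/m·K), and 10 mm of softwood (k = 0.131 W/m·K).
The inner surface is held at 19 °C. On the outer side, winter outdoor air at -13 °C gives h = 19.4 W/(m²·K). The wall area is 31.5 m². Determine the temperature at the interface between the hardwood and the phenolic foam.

T ≈ 11.5 °C

Using the resistance-network approach (series):
R_hardwood = L/(kA) = 0.185/(0.162×31.5) = 0.03625 K/W
R_phenolic foam = L/(kA) = 0.08/(0.0223×31.5) = 0.1139 K/W
R_softwood = L/(kA) = 0.01/(0.131×31.5) = 0.002423 K/W
R_outer film = 1/(h_o·A) = 1/(19.4×31.5) = 0.001636 K/W
R_total = 0.1542 K/W;  Q = ΔT/R_total = 32/0.1542 = 207.5 W
T_interface = T_inner − Q·ΣR(inner→interface) = 19 − 208×0.03625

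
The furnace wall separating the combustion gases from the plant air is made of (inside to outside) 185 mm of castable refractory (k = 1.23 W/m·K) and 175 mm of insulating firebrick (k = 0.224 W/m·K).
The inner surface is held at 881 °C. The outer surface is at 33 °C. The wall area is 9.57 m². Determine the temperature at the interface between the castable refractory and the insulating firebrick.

T ≈ 744 °C

Thermal resistances in series:
R_castable refractory = L/(kA) = 0.185/(1.23×9.57) = 0.01572 K/W
R_insulating firebrick = L/(kA) = 0.175/(0.224×9.57) = 0.08164 K/W
R_total = 0.09735 K/W;  Q = ΔT/R_total = 848/0.09735 = 8711 W
T_interface = T_inner − Q·ΣR(inner→interface) = 881 − 8710×0.01572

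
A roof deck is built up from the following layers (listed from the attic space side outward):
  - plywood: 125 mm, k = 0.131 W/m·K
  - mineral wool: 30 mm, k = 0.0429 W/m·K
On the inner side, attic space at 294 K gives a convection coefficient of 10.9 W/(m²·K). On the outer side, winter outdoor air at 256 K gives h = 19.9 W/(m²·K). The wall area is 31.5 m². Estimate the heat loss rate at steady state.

Q ≈ 667 W

Thermal resistances in series:
R_inner film = 1/(h_i·A) = 1/(10.9×31.5) = 0.002912 K/W
R_plywood = L/(kA) = 0.125/(0.131×31.5) = 0.03029 K/W
R_mineral wool = L/(kA) = 0.03/(0.0429×31.5) = 0.0222 K/W
R_outer film = 1/(h_o·A) = 1/(19.9×31.5) = 0.001595 K/W
R_total = 0.057 K/W
Q = ΔT / R_total = 38 / 0.057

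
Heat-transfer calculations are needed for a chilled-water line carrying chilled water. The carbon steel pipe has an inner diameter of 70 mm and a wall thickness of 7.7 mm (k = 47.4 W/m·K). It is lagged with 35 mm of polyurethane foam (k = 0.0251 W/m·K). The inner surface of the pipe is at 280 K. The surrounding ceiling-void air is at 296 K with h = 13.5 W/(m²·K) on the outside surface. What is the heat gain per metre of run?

Treating each annulus and film as a series resistance:
R_carbon steel pipe wall = ln(42.7/35)/(2π×47.4×1) = 6.677×10^-4 K/W
R_polyurethane foam = ln(77.7/42.7)/(2π×0.0251×1) = 3.796 K/W
R_outer film = 1/(h_o·2πr_oL) = 1/(13.5×2π×0.0777×1) = 0.1517 K/W
R_total = 3.948 K/W
Q = ΔT/R_total = 16/3.948

q′ ≈ 4.05 W/m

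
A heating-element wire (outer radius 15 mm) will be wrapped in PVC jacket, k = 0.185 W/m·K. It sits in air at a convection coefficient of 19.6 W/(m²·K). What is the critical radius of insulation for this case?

r_cr ≈ 9.44 mm

For a cylinder r_cr = k/h = 0.185/19.6
r_cr = 9.44 mm; since the bare radius (15 mm) is above r_cr, any added insulation will reduce heat loss.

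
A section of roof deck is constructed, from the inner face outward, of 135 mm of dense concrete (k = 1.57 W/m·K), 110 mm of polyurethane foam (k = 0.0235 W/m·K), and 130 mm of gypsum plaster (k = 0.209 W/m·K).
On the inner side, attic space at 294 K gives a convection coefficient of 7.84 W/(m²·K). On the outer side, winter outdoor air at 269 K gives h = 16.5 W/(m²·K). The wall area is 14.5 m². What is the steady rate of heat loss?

Using the resistance-network approach (series):
R_inner film = 1/(h_i·A) = 1/(7.84×14.5) = 0.008797 K/W
R_dense concrete = L/(kA) = 0.135/(1.57×14.5) = 0.00593 K/W
R_polyurethane foam = L/(kA) = 0.11/(0.0235×14.5) = 0.3228 K/W
R_gypsum plaster = L/(kA) = 0.13/(0.209×14.5) = 0.0429 K/W
R_outer film = 1/(h_o·A) = 1/(16.5×14.5) = 0.00418 K/W
R_total = 0.3846 K/W
Q = ΔT / R_total = 25 / 0.3846

Q ≈ 65 W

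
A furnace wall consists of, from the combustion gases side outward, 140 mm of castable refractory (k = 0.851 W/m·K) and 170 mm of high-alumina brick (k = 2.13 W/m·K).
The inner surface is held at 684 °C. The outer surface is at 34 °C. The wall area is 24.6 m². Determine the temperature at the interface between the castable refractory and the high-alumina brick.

Using the resistance-network approach (series):
R_castable refractory = L/(kA) = 0.14/(0.851×24.6) = 0.006687 K/W
R_high-alumina brick = L/(kA) = 0.17/(2.13×24.6) = 0.003244 K/W
R_total = 0.009932 K/W;  Q = ΔT/R_total = 650/0.009932 = 65450 W
T_interface = T_inner − Q·ΣR(inner→interface) = 684 − 65400×0.006687

T ≈ 246 °C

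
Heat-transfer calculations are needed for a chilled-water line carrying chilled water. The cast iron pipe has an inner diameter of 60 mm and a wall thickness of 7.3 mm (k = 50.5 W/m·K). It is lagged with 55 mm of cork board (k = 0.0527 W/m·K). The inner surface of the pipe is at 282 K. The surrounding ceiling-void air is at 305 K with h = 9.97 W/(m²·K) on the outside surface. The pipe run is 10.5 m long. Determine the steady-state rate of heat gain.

Treating each annulus and film as a series resistance:
R_cast iron pipe wall = ln(37.3/30)/(2π×50.5×10.5) = 6.537×10^-5 K/W
R_cork board = ln(92.3/37.3)/(2π×0.0527×10.5) = 0.2606 K/W
R_outer film = 1/(h_o·2πr_oL) = 1/(9.97×2π×0.0923×10.5) = 0.01647 K/W
R_total = 0.2771 K/W
Q = ΔT/R_total = 23/0.2771

Q ≈ 83 W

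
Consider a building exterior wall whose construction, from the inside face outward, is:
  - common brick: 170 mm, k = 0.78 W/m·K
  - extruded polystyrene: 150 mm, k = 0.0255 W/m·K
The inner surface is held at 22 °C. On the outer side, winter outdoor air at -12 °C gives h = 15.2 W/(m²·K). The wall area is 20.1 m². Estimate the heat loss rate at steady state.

Q ≈ 111 W

Model the wall as resistances in series:
R_common brick = L/(kA) = 0.17/(0.78×20.1) = 0.01084 K/W
R_extruded polystyrene = L/(kA) = 0.15/(0.0255×20.1) = 0.2927 K/W
R_outer film = 1/(h_o·A) = 1/(15.2×20.1) = 0.003273 K/W
R_total = 0.3068 K/W
Q = ΔT / R_total = 34 / 0.3068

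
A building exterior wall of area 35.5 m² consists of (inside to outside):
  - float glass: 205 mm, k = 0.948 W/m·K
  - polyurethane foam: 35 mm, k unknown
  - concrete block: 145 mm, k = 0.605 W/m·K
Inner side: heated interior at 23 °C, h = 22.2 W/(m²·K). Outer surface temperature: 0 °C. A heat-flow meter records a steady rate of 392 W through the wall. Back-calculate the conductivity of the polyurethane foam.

k ≈ 0.0221 W/(m·K)

Series thermal resistances:
R_inner film = 1/(h_i·A) = 1/(22.2×35.5) = 0.001269 K/W
R_float glass = L/(kA) = 0.205/(0.948×35.5) = 0.006091 K/W
R_concrete block = L/(kA) = 0.145/(0.605×35.5) = 0.006751 K/W
Sum of known resistances R_other = 0.01411 K/W
Total R = ΔT/Q = 23/392 = 0.05867 K/W
R_polyurethane foam = R_total − R_other = 0.04456 K/W
k = L/(R·A) = 0.035/(0.04456×35.5)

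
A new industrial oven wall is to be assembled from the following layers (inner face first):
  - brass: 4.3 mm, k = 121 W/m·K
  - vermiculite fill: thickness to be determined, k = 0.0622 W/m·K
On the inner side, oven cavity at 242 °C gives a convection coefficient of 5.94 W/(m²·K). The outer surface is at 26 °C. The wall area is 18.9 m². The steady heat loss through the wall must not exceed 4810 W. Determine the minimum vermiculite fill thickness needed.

L ≈ 42.3 mm

Model the wall as resistances in series:
R_inner film = 1/(h_i·A) = 1/(5.94×18.9) = 0.008907 K/W
R_brass = L/(kA) = 0.0043/(121×18.9) = 1.88×10^-6 K/W
Sum of the known resistances R_other = 0.008909 K/W
Required total resistance R_tot = ΔT/Q_allow = 216/4810 = 0.04491 K/W
R_vermiculite fill = R_tot − R_other = 0.036 K/W
L = R·k·A = 0.036×0.0622×18.9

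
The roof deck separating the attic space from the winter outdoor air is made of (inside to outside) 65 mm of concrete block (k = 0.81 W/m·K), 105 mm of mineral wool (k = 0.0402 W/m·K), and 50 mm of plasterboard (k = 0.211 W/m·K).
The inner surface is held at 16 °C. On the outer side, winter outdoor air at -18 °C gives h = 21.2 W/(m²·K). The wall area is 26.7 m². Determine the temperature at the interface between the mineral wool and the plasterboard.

Series thermal resistances:
R_concrete block = L/(kA) = 0.065/(0.81×26.7) = 0.003006 K/W
R_mineral wool = L/(kA) = 0.105/(0.0402×26.7) = 0.09783 K/W
R_plasterboard = L/(kA) = 0.05/(0.211×26.7) = 0.008875 K/W
R_outer film = 1/(h_o·A) = 1/(21.2×26.7) = 0.001767 K/W
R_total = 0.1115 K/W;  Q = ΔT/R_total = 34/0.1115 = 305 W
T_interface = T_inner − Q·ΣR(inner→interface) = 16 − 305×0.1008

T ≈ -14.8 °C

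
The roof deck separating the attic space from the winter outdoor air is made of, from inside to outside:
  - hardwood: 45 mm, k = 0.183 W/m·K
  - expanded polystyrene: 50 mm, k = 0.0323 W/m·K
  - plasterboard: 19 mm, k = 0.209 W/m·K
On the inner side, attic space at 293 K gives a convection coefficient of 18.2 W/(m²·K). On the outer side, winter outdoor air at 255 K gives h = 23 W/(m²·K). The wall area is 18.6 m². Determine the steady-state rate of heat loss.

Thermal resistances in series:
R_inner film = 1/(h_i·A) = 1/(18.2×18.6) = 0.002954 K/W
R_hardwood = L/(kA) = 0.045/(0.183×18.6) = 0.01322 K/W
R_expanded polystyrene = L/(kA) = 0.05/(0.0323×18.6) = 0.08323 K/W
R_plasterboard = L/(kA) = 0.019/(0.209×18.6) = 0.004888 K/W
R_outer film = 1/(h_o·A) = 1/(23×18.6) = 0.002338 K/W
R_total = 0.1066 K/W
Q = ΔT / R_total = 38 / 0.1066

Q ≈ 356 W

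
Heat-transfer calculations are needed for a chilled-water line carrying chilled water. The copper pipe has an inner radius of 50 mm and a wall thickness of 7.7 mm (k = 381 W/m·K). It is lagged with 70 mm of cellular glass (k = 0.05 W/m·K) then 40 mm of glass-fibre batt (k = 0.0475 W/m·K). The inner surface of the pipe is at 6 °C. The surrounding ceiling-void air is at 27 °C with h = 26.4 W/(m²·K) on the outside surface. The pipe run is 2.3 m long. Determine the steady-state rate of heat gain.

For a radial system each layer contributes R = ln(r_out/r_in)/(2πkL); films add R = 1/(hA).
R_copper pipe wall = ln(57.7/50)/(2π×381×2.3) = 2.601×10^-5 K/W
R_cellular glass = ln(127.7/57.7)/(2π×0.05×2.3) = 1.099 K/W
R_glass-fibre batt = ln(167.7/127.7)/(2π×0.0475×2.3) = 0.397 K/W
R_outer film = 1/(h_o·2πr_oL) = 1/(26.4×2π×0.1677×2.3) = 0.01563 K/W
R_total = 1.512 K/W
Q = ΔT/R_total = 21/1.512

Q ≈ 13.9 W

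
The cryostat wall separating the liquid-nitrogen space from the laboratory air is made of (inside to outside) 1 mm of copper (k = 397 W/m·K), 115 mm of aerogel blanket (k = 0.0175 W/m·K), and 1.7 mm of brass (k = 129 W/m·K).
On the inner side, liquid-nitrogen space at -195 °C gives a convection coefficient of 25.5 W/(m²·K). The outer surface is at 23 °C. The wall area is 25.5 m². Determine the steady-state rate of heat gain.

Thermal resistances in series:
R_inner film = 1/(h_i·A) = 1/(25.5×25.5) = 0.001538 K/W
R_copper = L/(kA) = 0.001/(397×25.5) = 9.878×10^-8 K/W
R_aerogel blanket = L/(kA) = 0.115/(0.0175×25.5) = 0.2577 K/W
R_brass = L/(kA) = 0.0017/(129×25.5) = 5.168×10^-7 K/W
R_total = 0.2592 K/W
Q = ΔT / R_total = 218 / 0.2592

Q ≈ 841 W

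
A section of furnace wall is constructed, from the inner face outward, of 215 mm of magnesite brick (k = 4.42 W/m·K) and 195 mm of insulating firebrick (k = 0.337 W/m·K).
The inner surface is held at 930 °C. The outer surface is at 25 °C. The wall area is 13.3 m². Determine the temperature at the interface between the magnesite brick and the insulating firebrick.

Thermal resistances in series:
R_magnesite brick = L/(kA) = 0.215/(4.42×13.3) = 0.003657 K/W
R_insulating firebrick = L/(kA) = 0.195/(0.337×13.3) = 0.04351 K/W
R_total = 0.04716 K/W;  Q = ΔT/R_total = 905/0.04716 = 19190 W
T_interface = T_inner − Q·ΣR(inner→interface) = 930 − 19200×0.003657

T ≈ 860 °C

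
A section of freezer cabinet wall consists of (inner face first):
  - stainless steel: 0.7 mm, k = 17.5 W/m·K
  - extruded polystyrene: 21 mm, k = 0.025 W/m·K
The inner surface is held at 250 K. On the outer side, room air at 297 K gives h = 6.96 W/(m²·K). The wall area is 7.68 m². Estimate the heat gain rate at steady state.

Q ≈ 367 W

Treating each layer as a thermal resistance in series:
R_stainless steel = L/(kA) = 0.0007/(17.5×7.68) = 5.208×10^-6 K/W
R_extruded polystyrene = L/(kA) = 0.021/(0.025×7.68) = 0.1094 K/W
R_outer film = 1/(h_o·A) = 1/(6.96×7.68) = 0.01871 K/W
R_total = 0.1281 K/W
Q = ΔT / R_total = 47 / 0.1281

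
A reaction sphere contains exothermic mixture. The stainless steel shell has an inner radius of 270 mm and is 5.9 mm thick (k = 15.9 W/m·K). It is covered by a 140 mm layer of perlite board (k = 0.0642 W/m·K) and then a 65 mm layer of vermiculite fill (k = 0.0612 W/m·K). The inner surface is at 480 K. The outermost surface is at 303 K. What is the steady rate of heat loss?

Radial (spherical) resistances in series:
R_stainless steel shell = (1/0.27 − 1/0.2759)/(4π×15.9) = 3.964×10^-4 K/W
R_perlite board = (1/0.2759 − 1/0.4159)/(4π×0.0642) = 1.512 K/W
R_vermiculite fill = (1/0.4159 − 1/0.4809)/(4π×0.0612) = 0.4226 K/W
R_total = 1.935 K/W
Q = ΔT/R_total = 177/1.935

Q ≈ 91.5 W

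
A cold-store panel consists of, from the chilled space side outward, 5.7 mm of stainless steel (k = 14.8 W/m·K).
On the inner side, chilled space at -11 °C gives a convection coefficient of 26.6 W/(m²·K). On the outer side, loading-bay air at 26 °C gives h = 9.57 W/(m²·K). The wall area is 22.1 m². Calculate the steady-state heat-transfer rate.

Q ≈ 5740 W

Thermal resistances in series:
R_inner film = 1/(h_i·A) = 1/(26.6×22.1) = 0.001701 K/W
R_stainless steel = L/(kA) = 0.0057/(14.8×22.1) = 1.743×10^-5 K/W
R_outer film = 1/(h_o·A) = 1/(9.57×22.1) = 0.004728 K/W
R_total = 0.006447 K/W
Q = ΔT / R_total = 37 / 0.006447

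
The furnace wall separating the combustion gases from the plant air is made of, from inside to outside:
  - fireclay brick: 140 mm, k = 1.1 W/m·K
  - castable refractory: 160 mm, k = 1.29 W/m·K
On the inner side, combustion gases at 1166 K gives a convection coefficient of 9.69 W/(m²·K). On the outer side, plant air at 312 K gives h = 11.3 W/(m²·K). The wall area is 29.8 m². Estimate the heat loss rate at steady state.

Treating each layer as a thermal resistance in series:
R_inner film = 1/(h_i·A) = 1/(9.69×29.8) = 0.003463 K/W
R_fireclay brick = L/(kA) = 0.14/(1.1×29.8) = 0.004271 K/W
R_castable refractory = L/(kA) = 0.16/(1.29×29.8) = 0.004162 K/W
R_outer film = 1/(h_o·A) = 1/(11.3×29.8) = 0.00297 K/W
R_total = 0.01487 K/W
Q = ΔT / R_total = 854 / 0.01487

Q ≈ 57400 W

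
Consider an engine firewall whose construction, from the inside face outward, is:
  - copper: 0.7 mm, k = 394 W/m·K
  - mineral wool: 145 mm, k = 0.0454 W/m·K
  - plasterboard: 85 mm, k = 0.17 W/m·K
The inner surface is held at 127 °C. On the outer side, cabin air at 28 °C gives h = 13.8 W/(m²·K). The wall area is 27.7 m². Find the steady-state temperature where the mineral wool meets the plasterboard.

Model the wall as resistances in series:
R_copper = L/(kA) = 0.0007/(394×27.7) = 6.414×10^-8 K/W
R_mineral wool = L/(kA) = 0.145/(0.0454×27.7) = 0.1153 K/W
R_plasterboard = L/(kA) = 0.085/(0.17×27.7) = 0.01805 K/W
R_outer film = 1/(h_o·A) = 1/(13.8×27.7) = 0.002616 K/W
R_total = 0.136 K/W;  Q = ΔT/R_total = 99/0.136 = 728.1 W
T_interface = T_inner − Q·ΣR(inner→interface) = 127 − 728×0.1153

T ≈ 43 °C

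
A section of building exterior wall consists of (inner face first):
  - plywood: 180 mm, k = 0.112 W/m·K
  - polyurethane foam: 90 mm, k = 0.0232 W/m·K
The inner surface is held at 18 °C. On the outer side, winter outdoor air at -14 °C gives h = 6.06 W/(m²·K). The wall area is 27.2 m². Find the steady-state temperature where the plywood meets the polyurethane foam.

T ≈ 8.9 °C

Using the resistance-network approach (series):
R_plywood = L/(kA) = 0.18/(0.112×27.2) = 0.05909 K/W
R_polyurethane foam = L/(kA) = 0.09/(0.0232×27.2) = 0.1426 K/W
R_outer film = 1/(h_o·A) = 1/(6.06×27.2) = 0.006067 K/W
R_total = 0.2078 K/W;  Q = ΔT/R_total = 32/0.2078 = 154 W
T_interface = T_inner − Q·ΣR(inner→interface) = 18 − 154×0.05909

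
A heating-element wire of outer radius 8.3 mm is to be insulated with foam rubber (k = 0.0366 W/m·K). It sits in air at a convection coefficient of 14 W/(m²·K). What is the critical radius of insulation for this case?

For a cylinder r_cr = k/h = 0.0366/14
r_cr = 2.61 mm; since the bare radius (8.3 mm) is above r_cr, any added insulation will reduce heat loss.

r_cr ≈ 2.61 mm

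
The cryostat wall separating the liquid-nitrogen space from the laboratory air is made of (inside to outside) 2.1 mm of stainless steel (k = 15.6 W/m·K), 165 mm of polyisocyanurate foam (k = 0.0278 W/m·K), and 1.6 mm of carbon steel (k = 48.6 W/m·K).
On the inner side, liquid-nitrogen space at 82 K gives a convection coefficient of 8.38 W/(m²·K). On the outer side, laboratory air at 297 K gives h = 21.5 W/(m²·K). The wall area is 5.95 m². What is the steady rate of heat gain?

Model the wall as resistances in series:
R_inner film = 1/(h_i·A) = 1/(8.38×5.95) = 0.02006 K/W
R_stainless steel = L/(kA) = 0.0021/(15.6×5.95) = 2.262×10^-5 K/W
R_polyisocyanurate foam = L/(kA) = 0.165/(0.0278×5.95) = 0.9975 K/W
R_carbon steel = L/(kA) = 0.0016/(48.6×5.95) = 5.533×10^-6 K/W
R_outer film = 1/(h_o·A) = 1/(21.5×5.95) = 0.007817 K/W
R_total = 1.025 K/W
Q = ΔT / R_total = 215 / 1.025

Q ≈ 210 W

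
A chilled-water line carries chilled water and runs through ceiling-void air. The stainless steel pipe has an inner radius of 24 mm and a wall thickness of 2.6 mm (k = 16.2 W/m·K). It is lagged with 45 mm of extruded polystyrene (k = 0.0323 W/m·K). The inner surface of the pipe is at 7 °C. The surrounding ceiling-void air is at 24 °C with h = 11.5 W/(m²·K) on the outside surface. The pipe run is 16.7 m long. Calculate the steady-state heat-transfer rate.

Cylindrical conduction, so R = ln(r₂/r₁)/(2πkL) per layer, in series:
R_stainless steel pipe wall = ln(26.6/24)/(2π×16.2×16.7) = 6.051×10^-5 K/W
R_extruded polystyrene = ln(71.6/26.6)/(2π×0.0323×16.7) = 0.2922 K/W
R_outer film = 1/(h_o·2πr_oL) = 1/(11.5×2π×0.0716×16.7) = 0.01157 K/W
R_total = 0.3038 K/W
Q = ΔT/R_total = 17/0.3038

Q ≈ 56 W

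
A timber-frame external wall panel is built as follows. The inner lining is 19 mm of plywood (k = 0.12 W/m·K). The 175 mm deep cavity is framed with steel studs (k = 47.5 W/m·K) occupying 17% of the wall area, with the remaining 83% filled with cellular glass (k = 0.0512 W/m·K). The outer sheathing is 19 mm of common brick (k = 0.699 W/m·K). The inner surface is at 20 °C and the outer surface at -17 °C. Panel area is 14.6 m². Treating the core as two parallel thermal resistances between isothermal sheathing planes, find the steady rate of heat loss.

Sheathing layers in series; stud and cavity paths in parallel between them.
R_inner = 0.019/(0.12×14.6) = 0.01084 K/W
R_stud  = 0.175/(47.5×0.17×14.6) = 0.001484 K/W
R_cav   = 0.175/(0.0512×0.83×14.6) = 0.2821 K/W
1/R_core = 1/R_stud + 1/R_cav → R_core = 0.001477 K/W
R_outer = 0.019/(0.699×14.6) = 0.001862 K/W
R_total = 0.01418 K/W
Q = ΔT/R_total = 37/0.01418

Q ≈ 2610 W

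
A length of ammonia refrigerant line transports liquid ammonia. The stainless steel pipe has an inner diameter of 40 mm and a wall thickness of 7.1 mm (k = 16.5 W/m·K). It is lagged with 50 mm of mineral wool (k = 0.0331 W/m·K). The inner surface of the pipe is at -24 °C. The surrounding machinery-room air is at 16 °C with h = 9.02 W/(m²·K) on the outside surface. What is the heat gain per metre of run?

Per-layer cylindrical resistances, series-summed:
R_stainless steel pipe wall = ln(27.1/20)/(2π×16.5×1) = 0.00293 K/W
R_mineral wool = ln(77.1/27.1)/(2π×0.0331×1) = 5.027 K/W
R_outer film = 1/(h_o·2πr_oL) = 1/(9.02×2π×0.0771×1) = 0.2289 K/W
R_total = 5.259 K/W
Q = ΔT/R_total = 40/5.259

q′ ≈ 7.61 W/m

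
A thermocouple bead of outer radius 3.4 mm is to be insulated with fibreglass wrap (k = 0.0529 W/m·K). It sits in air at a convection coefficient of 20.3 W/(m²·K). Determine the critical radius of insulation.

For a sphere r_cr = 2k/h = 2×0.0529/20.3
r_cr = 5.21 mm; since the bare radius (3.4 mm) is below r_cr, adding a thin layer of insulation will *increase* heat loss.

r_cr ≈ 5.21 mm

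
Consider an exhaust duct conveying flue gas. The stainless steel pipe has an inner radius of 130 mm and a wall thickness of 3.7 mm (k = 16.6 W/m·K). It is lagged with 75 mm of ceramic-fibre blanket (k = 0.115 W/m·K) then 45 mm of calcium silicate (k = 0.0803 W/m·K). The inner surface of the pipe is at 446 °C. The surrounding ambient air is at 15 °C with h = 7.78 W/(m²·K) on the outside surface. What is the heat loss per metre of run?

q′ ≈ 398 W/m

Per-layer cylindrical resistances, series-summed:
R_stainless steel pipe wall = ln(133.7/130)/(2π×16.6×1) = 2.691×10^-4 K/W
R_ceramic-fibre blanket = ln(208.7/133.7)/(2π×0.115×1) = 0.6163 K/W
R_calcium silicate = ln(253.7/208.7)/(2π×0.0803×1) = 0.387 K/W
R_outer film = 1/(h_o·2πr_oL) = 1/(7.78×2π×0.2537×1) = 0.08063 K/W
R_total = 1.084 K/W
Q = ΔT/R_total = 431/1.084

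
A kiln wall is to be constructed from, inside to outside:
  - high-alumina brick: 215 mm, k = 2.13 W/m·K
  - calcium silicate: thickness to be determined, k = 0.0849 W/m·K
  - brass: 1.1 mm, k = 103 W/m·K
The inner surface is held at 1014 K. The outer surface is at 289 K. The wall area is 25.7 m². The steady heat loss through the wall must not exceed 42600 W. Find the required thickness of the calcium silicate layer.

Model the wall as resistances in series:
R_high-alumina brick = L/(kA) = 0.215/(2.13×25.7) = 0.003928 K/W
R_brass = L/(kA) = 0.0011/(103×25.7) = 4.155×10^-7 K/W
Sum of the known resistances R_other = 0.003928 K/W
Required total resistance R_tot = ΔT/Q_allow = 725/42600 = 0.01702 K/W
R_calcium silicate = R_tot − R_other = 0.01309 K/W
L = R·k·A = 0.01309×0.0849×25.7

L ≈ 28.6 mm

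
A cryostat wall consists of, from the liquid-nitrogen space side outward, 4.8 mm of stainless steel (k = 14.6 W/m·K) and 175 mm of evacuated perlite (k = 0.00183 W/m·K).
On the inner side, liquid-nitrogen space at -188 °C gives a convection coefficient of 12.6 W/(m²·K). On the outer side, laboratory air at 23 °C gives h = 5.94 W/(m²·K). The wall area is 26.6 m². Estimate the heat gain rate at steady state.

Series thermal resistances:
R_inner film = 1/(h_i·A) = 1/(12.6×26.6) = 0.002984 K/W
R_stainless steel = L/(kA) = 0.0048/(14.6×26.6) = 1.236×10^-5 K/W
R_evacuated perlite = L/(kA) = 0.175/(0.00183×26.6) = 3.595 K/W
R_outer film = 1/(h_o·A) = 1/(5.94×26.6) = 0.006329 K/W
R_total = 3.604 K/W
Q = ΔT / R_total = 211 / 3.604

Q ≈ 58.5 W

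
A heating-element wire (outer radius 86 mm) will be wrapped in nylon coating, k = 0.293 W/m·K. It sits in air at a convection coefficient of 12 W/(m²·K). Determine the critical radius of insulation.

r_cr ≈ 24.4 mm

For a cylinder r_cr = k/h = 0.293/12
r_cr = 24.4 mm; since the bare radius (86 mm) is above r_cr, any added insulation will reduce heat loss.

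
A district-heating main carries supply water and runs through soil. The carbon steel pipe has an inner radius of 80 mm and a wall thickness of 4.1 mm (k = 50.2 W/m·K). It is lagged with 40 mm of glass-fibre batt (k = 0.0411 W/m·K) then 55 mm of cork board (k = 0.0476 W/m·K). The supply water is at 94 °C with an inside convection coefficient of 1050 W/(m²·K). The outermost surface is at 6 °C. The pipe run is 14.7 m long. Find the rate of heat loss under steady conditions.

Cylindrical conduction, so R = ln(r₂/r₁)/(2πkL) per layer, in series:
R_inner film = 1/(h_i·2πr₁L) = 1/(1050×2π×0.08×14.7) = 1.289×10^-4 K/W
R_carbon steel pipe wall = ln(84.1/80)/(2π×50.2×14.7) = 1.078×10^-5 K/W
R_glass-fibre batt = ln(124.1/84.1)/(2π×0.0411×14.7) = 0.1025 K/W
R_cork board = ln(179.1/124.1)/(2π×0.0476×14.7) = 0.08344 K/W
R_total = 0.1861 K/W
Q = ΔT/R_total = 88/0.1861

Q ≈ 473 W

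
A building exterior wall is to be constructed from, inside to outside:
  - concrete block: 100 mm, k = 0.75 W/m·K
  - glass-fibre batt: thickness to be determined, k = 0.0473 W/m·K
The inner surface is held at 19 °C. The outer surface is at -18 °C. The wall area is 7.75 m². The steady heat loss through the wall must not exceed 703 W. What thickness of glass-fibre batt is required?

Using the resistance-network approach (series):
R_concrete block = L/(kA) = 0.1/(0.75×7.75) = 0.0172 K/W
Sum of the known resistances R_other = 0.0172 K/W
Required total resistance R_tot = ΔT/Q_allow = 37/703 = 0.05263 K/W
R_glass-fibre batt = R_tot − R_other = 0.03543 K/W
L = R·k·A = 0.03543×0.0473×7.75

L ≈ 13 mm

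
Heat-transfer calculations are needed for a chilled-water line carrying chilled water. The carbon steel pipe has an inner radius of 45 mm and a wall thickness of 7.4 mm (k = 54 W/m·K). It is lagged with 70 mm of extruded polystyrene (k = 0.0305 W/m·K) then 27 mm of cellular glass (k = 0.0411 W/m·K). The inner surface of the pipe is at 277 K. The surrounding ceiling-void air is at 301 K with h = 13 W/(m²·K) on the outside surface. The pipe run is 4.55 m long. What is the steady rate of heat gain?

Per-layer cylindrical resistances, series-summed:
R_carbon steel pipe wall = ln(52.4/45)/(2π×54×4.55) = 9.862×10^-5 K/W
R_extruded polystyrene = ln(122.4/52.4)/(2π×0.0305×4.55) = 0.973 K/W
R_cellular glass = ln(149.4/122.4)/(2π×0.0411×4.55) = 0.1696 K/W
R_outer film = 1/(h_o·2πr_oL) = 1/(13×2π×0.1494×4.55) = 0.01801 K/W
R_total = 1.161 K/W
Q = ΔT/R_total = 24/1.161

Q ≈ 20.7 W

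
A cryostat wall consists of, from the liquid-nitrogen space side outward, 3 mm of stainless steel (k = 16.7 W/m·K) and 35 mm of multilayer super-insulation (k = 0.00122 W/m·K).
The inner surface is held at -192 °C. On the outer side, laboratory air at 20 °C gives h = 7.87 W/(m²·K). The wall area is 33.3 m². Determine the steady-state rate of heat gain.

Using the resistance-network approach (series):
R_stainless steel = L/(kA) = 0.003/(16.7×33.3) = 5.395×10^-6 K/W
R_multilayer super-insulation = L/(kA) = 0.035/(0.00122×33.3) = 0.8615 K/W
R_outer film = 1/(h_o·A) = 1/(7.87×33.3) = 0.003816 K/W
R_total = 0.8653 K/W
Q = ΔT / R_total = 212 / 0.8653

Q ≈ 245 W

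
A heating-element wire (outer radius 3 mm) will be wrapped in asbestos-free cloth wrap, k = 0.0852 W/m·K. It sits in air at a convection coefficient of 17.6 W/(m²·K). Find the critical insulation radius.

r_cr ≈ 4.84 mm

For a cylinder r_cr = k/h = 0.0852/17.6
r_cr = 4.84 mm; since the bare radius (3 mm) is below r_cr, adding a thin layer of insulation will *increase* heat loss.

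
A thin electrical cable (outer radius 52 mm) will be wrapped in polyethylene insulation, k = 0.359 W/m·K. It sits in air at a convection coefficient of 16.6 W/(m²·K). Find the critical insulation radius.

r_cr ≈ 21.6 mm

For a cylinder r_cr = k/h = 0.359/16.6
r_cr = 21.6 mm; since the bare radius (52 mm) is above r_cr, any added insulation will reduce heat loss.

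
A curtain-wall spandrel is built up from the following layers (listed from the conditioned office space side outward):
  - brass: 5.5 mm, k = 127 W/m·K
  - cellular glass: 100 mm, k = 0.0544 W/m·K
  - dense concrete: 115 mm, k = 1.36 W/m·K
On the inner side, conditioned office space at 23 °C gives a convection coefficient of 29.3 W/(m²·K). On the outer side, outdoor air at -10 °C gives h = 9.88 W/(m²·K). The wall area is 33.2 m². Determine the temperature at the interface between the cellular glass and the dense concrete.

T ≈ -7.02 °C

Series thermal resistances:
R_inner film = 1/(h_i·A) = 1/(29.3×33.2) = 0.001028 K/W
R_brass = L/(kA) = 0.0055/(127×33.2) = 1.304×10^-6 K/W
R_cellular glass = L/(kA) = 0.1/(0.0544×33.2) = 0.05537 K/W
R_dense concrete = L/(kA) = 0.115/(1.36×33.2) = 0.002547 K/W
R_outer film = 1/(h_o·A) = 1/(9.88×33.2) = 0.003049 K/W
R_total = 0.06199 K/W;  Q = ΔT/R_total = 33/0.06199 = 532.3 W
T_interface = T_inner − Q·ΣR(inner→interface) = 23 − 532×0.0564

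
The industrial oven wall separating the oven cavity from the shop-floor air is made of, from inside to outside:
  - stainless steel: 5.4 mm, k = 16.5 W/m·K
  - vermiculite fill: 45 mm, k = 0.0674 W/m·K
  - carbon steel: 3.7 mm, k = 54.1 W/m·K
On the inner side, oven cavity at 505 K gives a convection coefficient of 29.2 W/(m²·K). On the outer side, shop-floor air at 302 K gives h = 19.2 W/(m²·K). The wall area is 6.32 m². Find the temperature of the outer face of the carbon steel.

Treating each layer as a thermal resistance in series:
R_inner film = 1/(h_i·A) = 1/(29.2×6.32) = 0.005419 K/W
R_stainless steel = L/(kA) = 0.0054/(16.5×6.32) = 5.178×10^-5 K/W
R_vermiculite fill = L/(kA) = 0.045/(0.0674×6.32) = 0.1056 K/W
R_carbon steel = L/(kA) = 0.0037/(54.1×6.32) = 1.082×10^-5 K/W
R_outer film = 1/(h_o·A) = 1/(19.2×6.32) = 0.008241 K/W
R_total = 0.1194 K/W;  Q = ΔT/R_total = 203/0.1194 = 1701 W
T_interface = T_inner − Q·ΣR(inner→interface) = 505 − 1700×0.1111

T ≈ 316 K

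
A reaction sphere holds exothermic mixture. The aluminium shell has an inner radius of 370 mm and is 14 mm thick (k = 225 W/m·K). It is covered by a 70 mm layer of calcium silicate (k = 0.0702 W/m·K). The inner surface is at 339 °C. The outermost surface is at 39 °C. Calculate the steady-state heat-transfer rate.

Each spherical layer contributes R = (1/r_i − 1/r_o)/(4πk):
R_aluminium shell = (1/0.37 − 1/0.384)/(4π×225) = 3.485×10^-5 K/W
R_calcium silicate = (1/0.384 − 1/0.454)/(4π×0.0702) = 0.4552 K/W
R_total = 0.4552 K/W
Q = ΔT/R_total = 300/0.4552

Q ≈ 659 W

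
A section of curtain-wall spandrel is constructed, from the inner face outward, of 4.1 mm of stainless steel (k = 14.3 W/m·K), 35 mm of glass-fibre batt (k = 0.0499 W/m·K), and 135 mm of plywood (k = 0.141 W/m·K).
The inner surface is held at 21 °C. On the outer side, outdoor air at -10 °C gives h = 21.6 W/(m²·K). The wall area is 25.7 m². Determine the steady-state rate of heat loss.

Using the resistance-network approach (series):
R_stainless steel = L/(kA) = 0.0041/(14.3×25.7) = 1.116×10^-5 K/W
R_glass-fibre batt = L/(kA) = 0.035/(0.0499×25.7) = 0.02729 K/W
R_plywood = L/(kA) = 0.135/(0.141×25.7) = 0.03725 K/W
R_outer film = 1/(h_o·A) = 1/(21.6×25.7) = 0.001801 K/W
R_total = 0.06636 K/W
Q = ΔT / R_total = 31 / 0.06636

Q ≈ 467 W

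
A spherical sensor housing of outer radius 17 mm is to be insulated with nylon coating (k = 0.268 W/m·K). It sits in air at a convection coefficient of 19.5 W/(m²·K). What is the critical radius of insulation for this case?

r_cr ≈ 27.5 mm

For a sphere r_cr = 2k/h = 2×0.268/19.5
r_cr = 27.5 mm; since the bare radius (17 mm) is below r_cr, adding a thin layer of insulation will *increase* heat loss.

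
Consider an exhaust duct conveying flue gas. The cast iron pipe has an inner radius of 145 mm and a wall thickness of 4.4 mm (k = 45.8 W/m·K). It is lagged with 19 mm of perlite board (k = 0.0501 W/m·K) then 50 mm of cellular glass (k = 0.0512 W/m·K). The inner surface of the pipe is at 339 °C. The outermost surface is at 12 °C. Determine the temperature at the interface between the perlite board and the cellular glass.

Radial resistances (cylindrical: R_cond = ln(r_o/r_i)/(2πkL), R_conv = 1/(h·2πrL)):
R_cast iron pipe wall = ln(149.4/145)/(2π×45.8×1) = 1.039×10^-4 K/W
R_perlite board = ln(168.4/149.4)/(2π×0.0501×1) = 0.3803 K/W
R_cellular glass = ln(218.4/168.4)/(2π×0.0512×1) = 0.8082 K/W
R_total = 1.189 K/W
Q = ΔT/R_total = 327/1.189
Q = 275 W/m
T_interface = T_inner − Q·ΣR(inner→interface) = 339 − 275×0.3804

T ≈ 234 °C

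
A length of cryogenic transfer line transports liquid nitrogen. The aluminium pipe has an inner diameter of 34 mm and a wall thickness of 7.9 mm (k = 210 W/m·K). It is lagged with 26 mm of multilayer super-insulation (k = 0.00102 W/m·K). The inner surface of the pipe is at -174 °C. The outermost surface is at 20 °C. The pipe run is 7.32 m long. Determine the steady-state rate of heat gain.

Radial resistances (cylindrical: R_cond = ln(r_o/r_i)/(2πkL), R_conv = 1/(h·2πrL)):
R_aluminium pipe wall = ln(24.9/17)/(2π×210×7.32) = 3.951×10^-5 K/W
R_multilayer super-insulation = ln(50.9/24.9)/(2π×0.00102×7.32) = 15.24 K/W
R_total = 15.24 K/W
Q = ΔT/R_total = 194/15.24

Q ≈ 12.7 W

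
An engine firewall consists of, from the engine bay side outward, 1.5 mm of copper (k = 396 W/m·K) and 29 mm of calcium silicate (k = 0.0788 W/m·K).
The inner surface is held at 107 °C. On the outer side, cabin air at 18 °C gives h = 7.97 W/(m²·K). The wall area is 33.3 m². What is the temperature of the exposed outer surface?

Model the wall as resistances in series:
R_copper = L/(kA) = 0.0015/(396×33.3) = 1.138×10^-7 K/W
R_calcium silicate = L/(kA) = 0.029/(0.0788×33.3) = 0.01105 K/W
R_outer film = 1/(h_o·A) = 1/(7.97×33.3) = 0.003768 K/W
R_total = 0.01482 K/W;  Q = ΔT/R_total = 89/0.01482 = 6006 W
T_interface = T_inner − Q·ΣR(inner→interface) = 107 − 6010×0.01105

T ≈ 40.6 °C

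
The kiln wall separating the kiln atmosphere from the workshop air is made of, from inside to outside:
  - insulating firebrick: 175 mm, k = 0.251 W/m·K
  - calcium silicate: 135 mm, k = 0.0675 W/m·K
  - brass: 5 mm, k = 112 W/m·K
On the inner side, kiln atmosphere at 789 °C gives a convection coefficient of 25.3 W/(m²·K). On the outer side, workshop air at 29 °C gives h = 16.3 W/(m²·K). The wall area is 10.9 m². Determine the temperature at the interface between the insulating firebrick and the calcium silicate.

T ≈ 589 °C

Series thermal resistances:
R_inner film = 1/(h_i·A) = 1/(25.3×10.9) = 0.003626 K/W
R_insulating firebrick = L/(kA) = 0.175/(0.251×10.9) = 0.06396 K/W
R_calcium silicate = L/(kA) = 0.135/(0.0675×10.9) = 0.1835 K/W
R_brass = L/(kA) = 0.005/(112×10.9) = 4.096×10^-6 K/W
R_outer film = 1/(h_o·A) = 1/(16.3×10.9) = 0.005628 K/W
R_total = 0.2567 K/W;  Q = ΔT/R_total = 760/0.2567 = 2961 W
T_interface = T_inner − Q·ΣR(inner→interface) = 789 − 2960×0.06759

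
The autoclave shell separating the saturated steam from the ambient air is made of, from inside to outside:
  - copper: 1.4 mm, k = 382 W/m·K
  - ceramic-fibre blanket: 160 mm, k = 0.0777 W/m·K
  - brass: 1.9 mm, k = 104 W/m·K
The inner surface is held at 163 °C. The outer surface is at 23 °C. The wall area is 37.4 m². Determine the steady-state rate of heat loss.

Q ≈ 2540 W

Model the wall as resistances in series:
R_copper = L/(kA) = 0.0014/(382×37.4) = 9.799×10^-8 K/W
R_ceramic-fibre blanket = L/(kA) = 0.16/(0.0777×37.4) = 0.05506 K/W
R_brass = L/(kA) = 0.0019/(104×37.4) = 4.885×10^-7 K/W
R_total = 0.05506 K/W
Q = ΔT / R_total = 140 / 0.05506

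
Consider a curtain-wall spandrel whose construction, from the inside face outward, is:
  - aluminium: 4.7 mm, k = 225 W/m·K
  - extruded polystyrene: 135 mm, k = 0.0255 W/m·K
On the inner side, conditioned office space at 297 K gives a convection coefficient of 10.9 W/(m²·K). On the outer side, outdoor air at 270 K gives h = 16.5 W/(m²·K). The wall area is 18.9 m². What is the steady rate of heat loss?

Q ≈ 93.7 W

Treating each layer as a thermal resistance in series:
R_inner film = 1/(h_i·A) = 1/(10.9×18.9) = 0.004854 K/W
R_aluminium = L/(kA) = 0.0047/(225×18.9) = 1.105×10^-6 K/W
R_extruded polystyrene = L/(kA) = 0.135/(0.0255×18.9) = 0.2801 K/W
R_outer film = 1/(h_o·A) = 1/(16.5×18.9) = 0.003207 K/W
R_total = 0.2882 K/W
Q = ΔT / R_total = 27 / 0.2882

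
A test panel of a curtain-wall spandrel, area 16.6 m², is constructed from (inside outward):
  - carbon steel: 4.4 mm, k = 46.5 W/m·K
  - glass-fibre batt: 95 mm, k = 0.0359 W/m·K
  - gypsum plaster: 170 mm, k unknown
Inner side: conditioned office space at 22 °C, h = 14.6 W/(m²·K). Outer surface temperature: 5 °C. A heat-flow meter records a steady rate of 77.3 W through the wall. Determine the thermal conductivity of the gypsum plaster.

Model the wall as resistances in series:
R_inner film = 1/(h_i·A) = 1/(14.6×16.6) = 0.004126 K/W
R_carbon steel = L/(kA) = 0.0044/(46.5×16.6) = 5.7×10^-6 K/W
R_glass-fibre batt = L/(kA) = 0.095/(0.0359×16.6) = 0.1594 K/W
Sum of known resistances R_other = 0.1635 K/W
Total R = ΔT/Q = 17/77.3 = 0.2199 K/W
R_gypsum plaster = R_total − R_other = 0.05638 K/W
k = L/(R·A) = 0.17/(0.05638×16.6)

k ≈ 0.182 W/(m·K)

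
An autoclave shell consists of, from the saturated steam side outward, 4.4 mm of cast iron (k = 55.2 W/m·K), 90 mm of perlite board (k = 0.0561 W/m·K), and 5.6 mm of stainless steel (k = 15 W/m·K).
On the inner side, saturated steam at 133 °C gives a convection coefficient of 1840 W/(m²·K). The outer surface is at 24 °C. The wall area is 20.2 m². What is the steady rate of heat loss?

Q ≈ 1370 W

Series thermal resistances:
R_inner film = 1/(h_i·A) = 1/(1840×20.2) = 2.69×10^-5 K/W
R_cast iron = L/(kA) = 0.0044/(55.2×20.2) = 3.946×10^-6 K/W
R_perlite board = L/(kA) = 0.09/(0.0561×20.2) = 0.07942 K/W
R_stainless steel = L/(kA) = 0.0056/(15×20.2) = 1.848×10^-5 K/W
R_total = 0.07947 K/W
Q = ΔT / R_total = 109 / 0.07947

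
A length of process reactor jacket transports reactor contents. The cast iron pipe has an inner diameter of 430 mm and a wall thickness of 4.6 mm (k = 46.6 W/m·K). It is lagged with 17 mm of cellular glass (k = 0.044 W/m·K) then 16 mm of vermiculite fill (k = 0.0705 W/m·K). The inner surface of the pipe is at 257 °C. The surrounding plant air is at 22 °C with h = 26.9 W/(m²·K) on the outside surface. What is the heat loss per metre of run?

q′ ≈ 533 W/m

Treating each annulus and film as a series resistance:
R_cast iron pipe wall = ln(219.6/215)/(2π×46.6×1) = 7.23×10^-5 K/W
R_cellular glass = ln(236.6/219.6)/(2π×0.044×1) = 0.2697 K/W
R_vermiculite fill = ln(252.6/236.6)/(2π×0.0705×1) = 0.1477 K/W
R_outer film = 1/(h_o·2πr_oL) = 1/(26.9×2π×0.2526×1) = 0.02342 K/W
R_total = 0.4409 K/W
Q = ΔT/R_total = 235/0.4409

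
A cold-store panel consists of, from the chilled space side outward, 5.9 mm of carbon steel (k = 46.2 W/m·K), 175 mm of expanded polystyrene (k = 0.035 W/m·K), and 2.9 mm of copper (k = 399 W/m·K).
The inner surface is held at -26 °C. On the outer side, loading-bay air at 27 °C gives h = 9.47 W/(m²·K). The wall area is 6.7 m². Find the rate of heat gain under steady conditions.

Using the resistance-network approach (series):
R_carbon steel = L/(kA) = 0.0059/(46.2×6.7) = 1.906×10^-5 K/W
R_expanded polystyrene = L/(kA) = 0.175/(0.035×6.7) = 0.7463 K/W
R_copper = L/(kA) = 0.0029/(399×6.7) = 1.085×10^-6 K/W
R_outer film = 1/(h_o·A) = 1/(9.47×6.7) = 0.01576 K/W
R_total = 0.762 K/W
Q = ΔT / R_total = 53 / 0.762

Q ≈ 69.5 W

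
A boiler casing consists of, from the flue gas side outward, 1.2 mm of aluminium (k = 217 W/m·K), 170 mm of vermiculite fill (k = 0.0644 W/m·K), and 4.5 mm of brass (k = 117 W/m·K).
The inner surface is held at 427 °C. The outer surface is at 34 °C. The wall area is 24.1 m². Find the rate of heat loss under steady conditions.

Model the wall as resistances in series:
R_aluminium = L/(kA) = 0.0012/(217×24.1) = 2.295×10^-7 K/W
R_vermiculite fill = L/(kA) = 0.17/(0.0644×24.1) = 0.1095 K/W
R_brass = L/(kA) = 0.0045/(117×24.1) = 1.596×10^-6 K/W
R_total = 0.1095 K/W
Q = ΔT / R_total = 393 / 0.1095

Q ≈ 3590 W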